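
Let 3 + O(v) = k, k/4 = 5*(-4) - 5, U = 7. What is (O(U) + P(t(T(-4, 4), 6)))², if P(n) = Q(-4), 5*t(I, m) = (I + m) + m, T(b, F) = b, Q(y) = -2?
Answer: 11025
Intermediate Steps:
t(I, m) = I/5 + 2*m/5 (t(I, m) = ((I + m) + m)/5 = (I + 2*m)/5 = I/5 + 2*m/5)
P(n) = -2
k = -100 (k = 4*(5*(-4) - 5) = 4*(-20 - 5) = 4*(-25) = -100)
O(v) = -103 (O(v) = -3 - 100 = -103)
(O(U) + P(t(T(-4, 4), 6)))² = (-103 - 2)² = (-105)² = 11025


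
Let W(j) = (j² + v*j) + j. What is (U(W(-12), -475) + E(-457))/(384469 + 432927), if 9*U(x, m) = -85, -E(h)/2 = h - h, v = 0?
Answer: -85/7356564 ≈ -1.1554e-5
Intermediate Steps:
E(h) = 0 (E(h) = -2*(h - h) = -2*0 = 0)
W(j) = j + j² (W(j) = (j² + 0*j) + j = (j² + 0) + j = j² + j = j + j²)
U(x, m) = -85/9 (U(x, m) = (⅑)*(-85) = -85/9)
(U(W(-12), -475) + E(-457))/(384469 + 432927) = (-85/9 + 0)/(384469 + 432927) = -85/9/817396 = -85/9*1/817396 = -85/7356564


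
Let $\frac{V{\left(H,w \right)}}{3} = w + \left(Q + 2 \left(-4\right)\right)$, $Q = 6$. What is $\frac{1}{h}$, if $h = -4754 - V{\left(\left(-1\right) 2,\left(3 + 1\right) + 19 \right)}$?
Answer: $- \frac{1}{4817} \approx -0.0002076$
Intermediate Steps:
$V{\left(H,w \right)} = -6 + 3 w$ ($V{\left(H,w \right)} = 3 \left(w + \left(6 + 2 \left(-4\right)\right)\right) = 3 \left(w + \left(6 - 8\right)\right) = 3 \left(w - 2\right) = 3 \left(-2 + w\right) = -6 + 3 w$)
$h = -4817$ ($h = -4754 - \left(-6 + 3 \left(\left(3 + 1\right) + 19\right)\right) = -4754 - \left(-6 + 3 \left(4 + 19\right)\right) = -4754 - \left(-6 + 3 \cdot 23\right) = -4754 - \left(-6 + 69\right) = -4754 - 63 = -4817$)
$\frac{1}{h} = \frac{1}{-4817} = - \frac{1}{4817}$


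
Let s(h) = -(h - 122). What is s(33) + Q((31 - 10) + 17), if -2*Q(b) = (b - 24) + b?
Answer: 63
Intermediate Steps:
Q(b) = 12 - b (Q(b) = -((b - 24) + b)/2 = -((-24 + b) + b)/2 = -(-24 + 2*b)/2 = 12 - b)
s(h) = 122 - h (s(h) = -(-122 + h) = 122 - h)
s(33) + Q((31 - 10) + 17) = (122 - 1*33) + (12 - ((31 - 10) + 17)) = (122 - 33) + (12 - (21 + 17)) = 89 + (12 - 1*38) = 89 + (12 - 38) = 89 - 26 = 63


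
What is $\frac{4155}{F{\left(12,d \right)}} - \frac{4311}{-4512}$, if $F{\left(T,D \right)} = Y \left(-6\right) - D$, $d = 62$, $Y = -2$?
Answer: $- \frac{617727}{7520} \approx -82.145$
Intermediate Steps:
$F{\left(T,D \right)} = 12 - D$ ($F{\left(T,D \right)} = \left(-2\right) \left(-6\right) - D = 12 - D$)
$\frac{4155}{F{\left(12,d \right)}} - \frac{4311}{-4512} = \frac{4155}{12 - 62} - \frac{4311}{-4512} = \frac{4155}{12 - 62} - - \frac{1437}{1504} = \frac{4155}{-50} + \frac{1437}{1504} = 4155 \left(- \frac{1}{50}\right) + \frac{1437}{1504} = - \frac{831}{10} + \frac{1437}{1504} = - \frac{617727}{7520}$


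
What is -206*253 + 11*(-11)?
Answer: -52239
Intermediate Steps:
-206*253 + 11*(-11) = -52118 - 121 = -52239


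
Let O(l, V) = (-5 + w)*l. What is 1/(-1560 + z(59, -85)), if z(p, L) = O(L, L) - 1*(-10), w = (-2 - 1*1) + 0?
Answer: -1/870 ≈ -0.0011494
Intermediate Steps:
w = -3 (w = (-2 - 1) + 0 = -3 + 0 = -3)
O(l, V) = -8*l (O(l, V) = (-5 - 3)*l = -8*l)
z(p, L) = 10 - 8*L (z(p, L) = -8*L - 1*(-10) = -8*L + 10 = 10 - 8*L)
1/(-1560 + z(59, -85)) = 1/(-1560 + (10 - 8*(-85))) = 1/(-1560 + (10 + 680)) = 1/(-1560 + 690) = 1/(-870) = -1/870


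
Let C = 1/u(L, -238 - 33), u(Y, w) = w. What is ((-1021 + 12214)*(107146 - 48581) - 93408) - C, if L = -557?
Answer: 177620076628/271 ≈ 6.5542e+8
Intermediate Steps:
C = -1/271 (C = 1/(-238 - 33) = 1/(-271) = -1/271 ≈ -0.0036900)
((-1021 + 12214)*(107146 - 48581) - 93408) - C = ((-1021 + 12214)*(107146 - 48581) - 93408) - 1*(-1/271) = (11193*58565 - 93408) + 1/271 = (655518045 - 93408) + 1/271 = 655424637 + 1/271 = 177620076628/271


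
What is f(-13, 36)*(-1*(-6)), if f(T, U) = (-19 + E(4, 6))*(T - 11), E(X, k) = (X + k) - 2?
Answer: 1584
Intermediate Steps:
E(X, k) = -2 + X + k
f(T, U) = 121 - 11*T (f(T, U) = (-19 + (-2 + 4 + 6))*(T - 11) = (-19 + 8)*(-11 + T) = -11*(-11 + T) = 121 - 11*T)
f(-13, 36)*(-1*(-6)) = (121 - 11*(-13))*(-1*(-6)) = (121 + 143)*6 = 264*6 = 1584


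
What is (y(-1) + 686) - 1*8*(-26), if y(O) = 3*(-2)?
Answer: 888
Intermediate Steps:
y(O) = -6
(y(-1) + 686) - 1*8*(-26) = (-6 + 686) - 1*8*(-26) = 680 - 8*(-26) = 680 + 208 = 888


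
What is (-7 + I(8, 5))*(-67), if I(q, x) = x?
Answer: 134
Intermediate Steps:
(-7 + I(8, 5))*(-67) = (-7 + 5)*(-67) = -2*(-67) = 134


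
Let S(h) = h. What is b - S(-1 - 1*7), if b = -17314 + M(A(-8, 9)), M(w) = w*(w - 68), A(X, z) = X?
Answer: -16698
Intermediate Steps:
M(w) = w*(-68 + w)
b = -16706 (b = -17314 - 8*(-68 - 8) = -17314 - 8*(-76) = -17314 + 608 = -16706)
b - S(-1 - 1*7) = -16706 - (-1 - 1*7) = -16706 - (-1 - 7) = -16706 - 1*(-8) = -16706 + 8 = -16698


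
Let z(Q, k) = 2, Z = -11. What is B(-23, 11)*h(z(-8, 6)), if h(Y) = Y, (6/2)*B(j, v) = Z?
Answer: -22/3 ≈ -7.3333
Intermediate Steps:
B(j, v) = -11/3 (B(j, v) = (⅓)*(-11) = -11/3)
B(-23, 11)*h(z(-8, 6)) = -11/3*2 = -22/3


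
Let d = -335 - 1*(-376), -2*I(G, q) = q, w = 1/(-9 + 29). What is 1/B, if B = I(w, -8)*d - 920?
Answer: -1/756 ≈ -0.0013228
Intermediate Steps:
w = 1/20 ≈ 0.050000
I(G, q) = -q/2
d = 41 (d = -335 + 376 = 41)
B = -756 (B = -½*(-8)*41 - 920 = 4*41 - 920 = 164 - 920 = -756)
1/B = 1/(-756) = -1/756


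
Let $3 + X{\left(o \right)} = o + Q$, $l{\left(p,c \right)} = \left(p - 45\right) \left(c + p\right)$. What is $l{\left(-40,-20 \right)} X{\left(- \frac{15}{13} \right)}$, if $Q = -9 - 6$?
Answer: $- \frac{1269900}{13} \approx -97685.0$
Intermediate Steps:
$Q = -15$ ($Q = -9 - 6 = -15$)
$l{\left(p,c \right)} = \left(-45 + p\right) \left(c + p\right)$
$X{\left(o \right)} = -18 + o$ ($X{\left(o \right)} = -3 + \left(o - 15\right) = -3 + \left(-15 + o\right) = -18 + o$)
$l{\left(-40,-20 \right)} X{\left(- \frac{15}{13} \right)} = \left(\left(-40\right)^{2} - -900 - -1800 - -800\right) \left(-18 - \frac{15}{13}\right) = \left(1600 + 900 + 1800 + 800\right) \left(-18 - \frac{15}{13}\right) = 5100 \left(-18 - \frac{15}{13}\right) = 5100 \left(- \frac{249}{13}\right) = - \frac{1269900}{13}$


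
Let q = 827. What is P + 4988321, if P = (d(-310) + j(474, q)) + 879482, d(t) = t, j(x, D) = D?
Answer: 5868320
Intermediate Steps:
P = 879999 (P = (-310 + 827) + 879482 = 517 + 879482 = 879999)
P + 4988321 = 879999 + 4988321 = 5868320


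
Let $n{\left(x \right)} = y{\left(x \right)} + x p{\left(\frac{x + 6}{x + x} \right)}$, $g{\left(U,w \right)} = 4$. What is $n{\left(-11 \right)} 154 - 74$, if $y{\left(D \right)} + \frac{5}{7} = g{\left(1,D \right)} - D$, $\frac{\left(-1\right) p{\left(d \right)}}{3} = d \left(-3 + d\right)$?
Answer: $- \frac{2153}{2} \approx -1076.5$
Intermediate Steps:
$p{\left(d \right)} = - 3 d \left(-3 + d\right)$
$y{\left(D \right)} = \frac{23}{7} - D$ ($y{\left(D \right)} = - \frac{5}{7} - \left(-4 + D\right) = \frac{23}{7} - D$)
$n{\left(x \right)} = \frac{23}{7} - x + \frac{3 \left(3 - \frac{6 + x}{2 x}\right) \left(6 + x\right)}{2}$ ($n{\left(x \right)} = \left(\frac{23}{7} - x\right) + x 3 \frac{x + 6}{x + x} \left(3 - \frac{x + 6}{x + x}\right) = \left(\frac{23}{7} - x\right) + x 3 \frac{6 + x}{2 x} \left(3 - \frac{6 + x}{2 x}\right) = \left(\frac{23}{7} - x\right) + x \frac{3 \left(3 - \frac{6 + x}{2 x}\right) \left(6 + x\right)}{2 x} = \left(\frac{23}{7} - x\right) + \frac{3 \left(3 - \frac{6 + x}{2 x}\right) \left(6 + x\right)}{2} = \frac{23}{7} - x + \frac{3 \left(3 - \frac{6 + x}{2 x}\right) \left(6 + x\right)}{2}$)
$n{\left(-11 \right)} 154 - 74 = \left(\frac{149}{7} - \frac{27}{-11} + \frac{11}{4} \left(-11\right)\right) 154 - 74 = \left(\frac{149}{7} - - \frac{27}{11} - \frac{121}{4}\right) 154 - 74 = \left(\frac{149}{7} + \frac{27}{11} - \frac{121}{4}\right) 154 - 74 = \left(- \frac{2005}{308}\right) 154 - 74 = - \frac{2005}{2} - 74 = - \frac{2153}{2}$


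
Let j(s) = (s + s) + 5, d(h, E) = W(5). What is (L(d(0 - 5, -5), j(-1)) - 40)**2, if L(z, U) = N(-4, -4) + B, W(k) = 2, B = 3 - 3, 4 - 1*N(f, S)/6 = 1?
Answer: 484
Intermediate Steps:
N(f, S) = 18 (N(f, S) = 24 - 6*1 = 24 - 6 = 18)
B = 0
d(h, E) = 2
j(s) = 5 + 2*s (j(s) = 2*s + 5 = 5 + 2*s)
L(z, U) = 18 (L(z, U) = 18 + 0 = 18)
(L(d(0 - 5, -5), j(-1)) - 40)**2 = (18 - 40)**2 = (-22)**2 = 484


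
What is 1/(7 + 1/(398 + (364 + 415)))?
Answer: 1177/8240 ≈ 0.14284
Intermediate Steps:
1/(7 + 1/(398 + (364 + 415))) = 1/(7 + 1/(398 + 779)) = 1/(7 + 1/1177) = 1/(8240/1177) = 1177/8240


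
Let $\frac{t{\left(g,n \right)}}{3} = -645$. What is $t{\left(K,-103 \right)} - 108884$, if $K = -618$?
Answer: $-110819$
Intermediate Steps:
$t{\left(g,n \right)} = -1935$ ($t{\left(g,n \right)} = 3 \left(-645\right) = -1935$)
$t{\left(K,-103 \right)} - 108884 = -1935 - 108884 = -110819$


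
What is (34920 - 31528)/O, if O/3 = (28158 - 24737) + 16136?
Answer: 64/1107 ≈ 0.057814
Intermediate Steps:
O = 58671 (O = 3*((28158 - 24737) + 16136) = 3*(3421 + 16136) = 3*19557 = 58671)
(34920 - 31528)/O = (34920 - 31528)/58671 = 3392*(1/58671) = 64/1107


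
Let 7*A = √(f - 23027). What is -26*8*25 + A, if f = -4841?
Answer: -5200 + 2*I*√6967/7 ≈ -5200.0 + 23.848*I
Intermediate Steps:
A = 2*I*√6967/7 (A = √(-4841 - 23027)/7 = √(-27868)/7 = (2*I*√6967)/7 = 2*I*√6967/7 ≈ 23.848*I)
-26*8*25 + A = -26*8*25 + 2*I*√6967/7 = -208*25 + 2*I*√6967/7 = -5200 + 2*I*√6967/7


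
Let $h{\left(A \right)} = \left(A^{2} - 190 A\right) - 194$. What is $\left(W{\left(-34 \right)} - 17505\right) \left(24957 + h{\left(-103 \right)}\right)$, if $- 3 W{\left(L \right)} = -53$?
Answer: $-960789068$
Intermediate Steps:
$h{\left(A \right)} = -194 + A^{2} - 190 A$
$W{\left(L \right)} = \frac{53}{3}$ ($W{\left(L \right)} = \left(- \frac{1}{3}\right) \left(-53\right) = \frac{53}{3}$)
$\left(W{\left(-34 \right)} - 17505\right) \left(24957 + h{\left(-103 \right)}\right) = \left(\frac{53}{3} - 17505\right) \left(24957 - \left(-19376 - 10609\right)\right) = - \frac{52462 \left(24957 + \left(-194 + 10609 + 19570\right)\right)}{3} = - \frac{52462 \left(24957 + 29985\right)}{3} = \left(- \frac{52462}{3}\right) 54942 = -960789068$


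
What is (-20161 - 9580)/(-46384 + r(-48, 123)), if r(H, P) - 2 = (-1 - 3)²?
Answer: 29741/46366 ≈ 0.64144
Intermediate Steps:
r(H, P) = 18 (r(H, P) = 2 + (-1 - 3)² = 2 + (-4)² = 2 + 16 = 18)
(-20161 - 9580)/(-46384 + r(-48, 123)) = (-20161 - 9580)/(-46384 + 18) = -29741/(-46366) = -29741*(-1/46366) = 29741/46366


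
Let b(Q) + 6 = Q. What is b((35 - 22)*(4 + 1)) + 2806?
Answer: 2865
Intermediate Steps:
b(Q) = -6 + Q
b((35 - 22)*(4 + 1)) + 2806 = (-6 + (35 - 22)*(4 + 1)) + 2806 = (-6 + 13*5) + 2806 = (-6 + 65) + 2806 = 59 + 2806 = 2865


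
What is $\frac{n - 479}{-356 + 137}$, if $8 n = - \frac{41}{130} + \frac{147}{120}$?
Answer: $\frac{1992167}{911040} \approx 2.1867$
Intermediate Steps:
$n = \frac{473}{4160}$ ($n = \frac{- \frac{41}{130} + \frac{147}{120}}{8} = \frac{\left(-41\right) \frac{1}{130} + 147 \cdot \frac{1}{120}}{8} = \frac{- \frac{41}{130} + \frac{49}{40}}{8} = \frac{1}{8} \cdot \frac{473}{520} = \frac{473}{4160} \approx 0.1137$)
$\frac{n - 479}{-356 + 137} = \frac{\frac{473}{4160} - 479}{-356 + 137} = - \frac{1992167}{4160 \left(-219\right)} = \left(- \frac{1992167}{4160}\right) \left(- \frac{1}{219}\right) = \frac{1992167}{911040}$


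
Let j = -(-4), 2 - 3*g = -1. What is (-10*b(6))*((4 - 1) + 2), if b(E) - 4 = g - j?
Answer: -50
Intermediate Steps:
g = 1 (g = ⅔ - ⅓*(-1) = ⅔ + ⅓ = 1)
j = 4 (j = -1*(-4) = 4)
b(E) = 1 (b(E) = 4 + (1 - 1*4) = 4 + (1 - 4) = 4 - 3 = 1)
(-10*b(6))*((4 - 1) + 2) = (-10*1)*((4 - 1) + 2) = -10*(3 + 2) = -10*5 = -50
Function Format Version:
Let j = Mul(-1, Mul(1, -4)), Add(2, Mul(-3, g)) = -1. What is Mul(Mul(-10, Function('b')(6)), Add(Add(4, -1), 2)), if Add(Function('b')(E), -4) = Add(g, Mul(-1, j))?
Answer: -50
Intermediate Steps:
g = 1 (g = Add(Rational(2, 3), Mul(Rational(-1, 3), -1)) = Add(Rational(2, 3), Rational(1, 3)) = 1)
j = 4 (j = Mul(-1, -4) = 4)
Function('b')(E) = 1 (Function('b')(E) = Add(4, Add(1, Mul(-1, 4))) = Add(4, Add(1, -4)) = Add(4, -3) = 1)
Mul(Mul(-10, Function('b')(6)), Add(Add(4, -1), 2)) = Mul(Mul(-10, 1), Add(Add(4, -1), 2)) = Mul(-10, Add(3, 2)) = Mul(-10, 5) = -50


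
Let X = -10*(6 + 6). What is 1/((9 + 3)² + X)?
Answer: 1/24 ≈ 0.041667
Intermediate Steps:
X = -120 (X = -10*12 = -120)
1/((9 + 3)² + X) = 1/((9 + 3)² - 120) = 1/(12² - 120) = 1/(144 - 120) = 1/24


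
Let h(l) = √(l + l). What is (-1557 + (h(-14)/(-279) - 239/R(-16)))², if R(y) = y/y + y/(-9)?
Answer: 131336275704116/48650625 + 18256*I*√7/775 ≈ 2.6996e+6 + 62.324*I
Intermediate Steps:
R(y) = 1 - y/9 (R(y) = 1 + y*(-⅑) = 1 - y/9)
h(l) = √2*√l (h(l) = √(2*l) = √2*√l)
(-1557 + (h(-14)/(-279) - 239/R(-16)))² = (-1557 + ((√2*√(-14))/(-279) - 239/(1 - ⅑*(-16))))² = (-1557 + ((√2*(I*√14))*(-1/279) - 239/(1 + 16/9)))² = (-1557 + ((2*I*√7)*(-1/279) - 239/25/9))² = (-1557 + (-2*I*√7/279 - 239*9/25))² = (-1557 + (-2*I*√7/279 - 2151/25))² = (-1557 + (-2151/25 - 2*I*√7/279))² = (-41076/25 - 2*I*√7/279)²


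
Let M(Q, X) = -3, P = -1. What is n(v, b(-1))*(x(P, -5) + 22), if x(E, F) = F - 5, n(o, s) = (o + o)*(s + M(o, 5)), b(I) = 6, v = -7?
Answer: -504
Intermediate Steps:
n(o, s) = 2*o*(-3 + s) (n(o, s) = (o + o)*(s - 3) = (2*o)*(-3 + s) = 2*o*(-3 + s))
x(E, F) = -5 + F
n(v, b(-1))*(x(P, -5) + 22) = (2*(-7)*(-3 + 6))*((-5 - 5) + 22) = (2*(-7)*3)*(-10 + 22) = -42*12 = -504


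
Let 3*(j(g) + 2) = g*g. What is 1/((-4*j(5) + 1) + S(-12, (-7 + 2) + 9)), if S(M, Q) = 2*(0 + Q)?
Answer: -3/49 ≈ -0.061224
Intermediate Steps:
j(g) = -2 + g**2/3 (j(g) = -2 + (g*g)/3 = -2 + g**2/3)
S(M, Q) = 2*Q
1/((-4*j(5) + 1) + S(-12, (-7 + 2) + 9)) = 1/((-4*(-2 + (1/3)*5**2) + 1) + 2*((-7 + 2) + 9)) = 1/((-4*(-2 + (1/3)*25) + 1) + 2*(-5 + 9)) = 1/((-4*(-2 + 25/3) + 1) + 2*4) = 1/((-4*19/3 + 1) + 8) = 1/((-76/3 + 1) + 8) = 1/(-73/3 + 8) = 1/(-49/3) = -3/49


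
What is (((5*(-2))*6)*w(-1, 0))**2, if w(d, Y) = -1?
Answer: 3600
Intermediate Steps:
(((5*(-2))*6)*w(-1, 0))**2 = (((5*(-2))*6)*(-1))**2 = (-10*6*(-1))**2 = (-60*(-1))**2 = 60**2 = 3600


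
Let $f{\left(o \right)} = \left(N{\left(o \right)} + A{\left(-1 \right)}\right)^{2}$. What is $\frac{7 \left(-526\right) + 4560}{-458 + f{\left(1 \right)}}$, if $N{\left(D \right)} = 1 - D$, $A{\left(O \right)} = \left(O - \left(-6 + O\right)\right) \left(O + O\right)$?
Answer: $- \frac{439}{157} \approx -2.7962$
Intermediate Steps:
$A{\left(O \right)} = 12 O$ ($A{\left(O \right)} = 6 \cdot 2 O = 12 O$)
$f{\left(o \right)} = \left(-11 - o\right)^{2}$ ($f{\left(o \right)} = \left(\left(1 - o\right) + 12 \left(-1\right)\right)^{2} = \left(\left(1 - o\right) - 12\right)^{2} = \left(-11 - o\right)^{2}$)
$\frac{7 \left(-526\right) + 4560}{-458 + f{\left(1 \right)}} = \frac{7 \left(-526\right) + 4560}{-458 + \left(11 + 1\right)^{2}} = \frac{-3682 + 4560}{-458 + 12^{2}} = \frac{878}{-458 + 144} = \frac{878}{-314} = 878 \left(- \frac{1}{314}\right) = - \frac{439}{157}$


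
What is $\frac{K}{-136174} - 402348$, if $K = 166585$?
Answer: $- \frac{54789503137}{136174} \approx -4.0235 \cdot 10^{5}$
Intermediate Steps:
$\frac{K}{-136174} - 402348 = \frac{166585}{-136174} - 402348 = 166585 \left(- \frac{1}{136174}\right) - 402348 = - \frac{166585}{136174} - 402348 = - \frac{54789503137}{136174}$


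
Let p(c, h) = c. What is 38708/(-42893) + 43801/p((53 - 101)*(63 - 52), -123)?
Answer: -1899194117/22647504 ≈ -83.859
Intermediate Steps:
38708/(-42893) + 43801/p((53 - 101)*(63 - 52), -123) = 38708/(-42893) + 43801/(((53 - 101)*(63 - 52))) = 38708*(-1/42893) + 43801/((-48*11)) = -38708/42893 + 43801/(-528) = -38708/42893 + 43801*(-1/528) = -38708/42893 - 43801/528 = -1899194117/22647504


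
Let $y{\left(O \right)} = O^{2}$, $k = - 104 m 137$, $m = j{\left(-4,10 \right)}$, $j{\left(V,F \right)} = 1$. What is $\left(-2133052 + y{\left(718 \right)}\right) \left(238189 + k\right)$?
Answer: $-362230837848$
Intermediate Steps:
$m = 1$
$k = -14248$ ($k = \left(-104\right) 1 \cdot 137 = \left(-104\right) 137 = -14248$)
$\left(-2133052 + y{\left(718 \right)}\right) \left(238189 + k\right) = \left(-2133052 + 718^{2}\right) \left(238189 - 14248\right) = \left(-2133052 + 515524\right) 223941 = \left(-1617528\right) 223941 = -362230837848$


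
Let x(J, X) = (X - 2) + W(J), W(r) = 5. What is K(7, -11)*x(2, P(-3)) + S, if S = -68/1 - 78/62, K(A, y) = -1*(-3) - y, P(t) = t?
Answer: -2147/31 ≈ -69.258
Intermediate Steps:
K(A, y) = 3 - y
x(J, X) = 3 + X (x(J, X) = (X - 2) + 5 = (-2 + X) + 5 = 3 + X)
S = -2147/31 (S = -68*1 - 78*1/62 = -68 - 39/31 = -2147/31 ≈ -69.258)
K(7, -11)*x(2, P(-3)) + S = (3 - 1*(-11))*(3 - 3) - 2147/31 = (3 + 11)*0 - 2147/31 = 14*0 - 2147/31 = 0 - 2147/31 = -2147/31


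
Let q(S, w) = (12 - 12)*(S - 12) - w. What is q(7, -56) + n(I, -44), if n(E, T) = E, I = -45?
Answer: 11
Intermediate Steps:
q(S, w) = -w (q(S, w) = 0*(-12 + S) - w = 0 - w = -w)
q(7, -56) + n(I, -44) = -1*(-56) - 45 = 56 - 45 = 11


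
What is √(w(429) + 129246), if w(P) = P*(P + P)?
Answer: 4*√31083 ≈ 705.21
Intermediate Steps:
w(P) = 2*P² (w(P) = P*(2*P) = 2*P²)
√(w(429) + 129246) = √(2*429² + 129246) = √(2*184041 + 129246) = √(368082 + 129246) = √497328 = 4*√31083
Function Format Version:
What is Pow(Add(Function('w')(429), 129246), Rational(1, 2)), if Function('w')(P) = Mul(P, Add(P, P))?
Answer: Mul(4, Pow(31083, Rational(1, 2))) ≈ 705.21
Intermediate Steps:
Function('w')(P) = Mul(2, Pow(P, 2)) (Function('w')(P) = Mul(P, Mul(2, P)) = Mul(2, Pow(P, 2)))
Pow(Add(Function('w')(429), 129246), Rational(1, 2)) = Pow(Add(Mul(2, Pow(429, 2)), 129246), Rational(1, 2)) = Pow(Add(Mul(2, 184041), 129246), Rational(1, 2)) = Pow(Add(368082, 129246), Rational(1, 2)) = Pow(497328, Rational(1, 2)) = Mul(4, Pow(31083, Rational(1, 2)))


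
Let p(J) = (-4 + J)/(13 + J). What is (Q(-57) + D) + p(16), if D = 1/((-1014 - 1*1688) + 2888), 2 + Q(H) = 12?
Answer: 56201/5394 ≈ 10.419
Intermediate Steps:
Q(H) = 10 (Q(H) = -2 + 12 = 10)
p(J) = (-4 + J)/(13 + J)
D = 1/186 (D = 1/((-1014 - 1688) + 2888) = 1/(-2702 + 2888) = 1/186 ≈ 0.0053763)
(Q(-57) + D) + p(16) = (10 + 1/186) + (-4 + 16)/(13 + 16) = 1861/186 + 12/29 = 56201/5394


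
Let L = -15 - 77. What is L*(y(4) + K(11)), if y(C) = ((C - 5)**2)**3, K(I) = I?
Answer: -1104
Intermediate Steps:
y(C) = (-5 + C)**6 (y(C) = ((-5 + C)**2)**3 = (-5 + C)**6)
L = -92
L*(y(4) + K(11)) = -92*((-5 + 4)**6 + 11) = -92*((-1)**6 + 11) = -92*(1 + 11) = -92*12 = -1104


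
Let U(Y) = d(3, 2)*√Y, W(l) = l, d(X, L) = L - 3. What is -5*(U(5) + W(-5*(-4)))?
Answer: -100 + 5*√5 ≈ -88.820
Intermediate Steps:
d(X, L) = -3 + L
U(Y) = -√Y (U(Y) = (-3 + 2)*√Y = -√Y)
-5*(U(5) + W(-5*(-4))) = -5*(-√5 - 5*(-4)) = -5*(-√5 + 20) = -5*(20 - √5) = -100 + 5*√5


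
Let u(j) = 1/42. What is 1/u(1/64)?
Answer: 42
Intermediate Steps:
u(j) = 1/42
1/u(1/64) = 1/(1/42) = 42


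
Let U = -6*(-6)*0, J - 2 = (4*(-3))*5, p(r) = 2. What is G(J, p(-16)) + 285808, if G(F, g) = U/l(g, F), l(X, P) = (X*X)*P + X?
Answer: 285808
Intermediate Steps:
J = -58 (J = 2 + (4*(-3))*5 = 2 - 12*5 = 2 - 60 = -58)
l(X, P) = X + P*X² (l(X, P) = X²*P + X = P*X² + X = X + P*X²)
U = 0 (U = 36*0 = 0)
G(F, g) = 0 (G(F, g) = 0/((g*(1 + F*g))) = 0*(1/(g*(1 + F*g))) = 0)
G(J, p(-16)) + 285808 = 0 + 285808 = 285808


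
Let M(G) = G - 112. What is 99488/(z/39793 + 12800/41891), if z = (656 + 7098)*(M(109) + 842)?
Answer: 82921684197872/136517845673 ≈ 607.41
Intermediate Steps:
M(G) = -112 + G
z = 6505606 (z = (656 + 7098)*((-112 + 109) + 842) = 7754*(-3 + 842) = 7754*839 = 6505606)
99488/(z/39793 + 12800/41891) = 99488/(6505606/39793 + 12800/41891) = 99488/(273035691346/1666968563) = 99488*(1666968563/273035691346) = 82921684197872/136517845673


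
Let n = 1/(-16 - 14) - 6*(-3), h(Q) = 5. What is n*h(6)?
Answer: 539/6 ≈ 89.833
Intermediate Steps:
n = 539/30 (n = 1/(-30) - 1*(-18) = -1/30 + 18 = 539/30 ≈ 17.967)
n*h(6) = (539/30)*5 = 539/6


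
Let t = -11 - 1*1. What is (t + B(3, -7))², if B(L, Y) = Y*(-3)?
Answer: 81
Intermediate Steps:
B(L, Y) = -3*Y
t = -12 (t = -11 - 1 = -12)
(t + B(3, -7))² = (-12 - 3*(-7))² = (-12 + 21)² = 9² = 81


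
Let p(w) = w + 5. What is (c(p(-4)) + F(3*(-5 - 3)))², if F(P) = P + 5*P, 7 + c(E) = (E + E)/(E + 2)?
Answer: 203401/9 ≈ 22600.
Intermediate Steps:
p(w) = 5 + w
c(E) = -7 + 2*E/(2 + E) (c(E) = -7 + (E + E)/(E + 2) = -7 + (2*E)/(2 + E) = -7 + 2*E/(2 + E))
F(P) = 6*P
(c(p(-4)) + F(3*(-5 - 3)))² = ((-14 - 5*(5 - 4))/(2 + (5 - 4)) + 6*(3*(-5 - 3)))² = ((-14 - 5*1)/(2 + 1) + 6*(3*(-8)))² = ((-14 - 5)/3 + 6*(-24))² = ((⅓)*(-19) - 144)² = (-19/3 - 144)² = (-451/3)² = 203401/9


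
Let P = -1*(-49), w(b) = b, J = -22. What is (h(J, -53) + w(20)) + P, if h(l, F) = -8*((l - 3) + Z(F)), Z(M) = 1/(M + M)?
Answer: 14261/53 ≈ 269.08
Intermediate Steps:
Z(M) = 1/(2*M)
P = 49
h(l, F) = 24 - 8*l - 4/F (h(l, F) = -8*((l - 3) + 1/(2*F)) = -8*((-3 + l) + 1/(2*F)) = -8*(-3 + l + 1/(2*F)) = 24 - 8*l - 4/F)
(h(J, -53) + w(20)) + P = ((24 - 8*(-22) - 4/(-53)) + 20) + 49 = ((24 + 176 - 4*(-1/53)) + 20) + 49 = ((24 + 176 + 4/53) + 20) + 49 = (10604/53 + 20) + 49 = 11664/53 + 49 = 14261/53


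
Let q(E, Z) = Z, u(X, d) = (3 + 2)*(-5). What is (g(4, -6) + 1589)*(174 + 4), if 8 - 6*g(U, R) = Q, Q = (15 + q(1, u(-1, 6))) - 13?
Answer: 851285/3 ≈ 2.8376e+5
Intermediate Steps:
u(X, d) = -25 (u(X, d) = 5*(-5) = -25)
Q = -23 (Q = (15 - 25) - 13 = -10 - 13 = -23)
g(U, R) = 31/6 (g(U, R) = 4/3 - 1/6*(-23) = 4/3 + 23/6 = 31/6)
(g(4, -6) + 1589)*(174 + 4) = (31/6 + 1589)*(174 + 4) = (9565/6)*178 = 851285/3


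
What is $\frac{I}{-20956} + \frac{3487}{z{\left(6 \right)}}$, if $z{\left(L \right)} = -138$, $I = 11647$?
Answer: $- \frac{37340429}{1445964} \approx -25.824$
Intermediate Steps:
$\frac{I}{-20956} + \frac{3487}{z{\left(6 \right)}} = \frac{11647}{-20956} + \frac{3487}{-138} = 11647 \left(- \frac{1}{20956}\right) + 3487 \left(- \frac{1}{138}\right) = - \frac{11647}{20956} - \frac{3487}{138} = - \frac{37340429}{1445964}$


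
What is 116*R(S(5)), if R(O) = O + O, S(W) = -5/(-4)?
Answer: 290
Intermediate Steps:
S(W) = 5/4 (S(W) = -5*(-1/4) = 5/4)
R(O) = 2*O
116*R(S(5)) = 116*(2*(5/4)) = 116*(5/2) = 290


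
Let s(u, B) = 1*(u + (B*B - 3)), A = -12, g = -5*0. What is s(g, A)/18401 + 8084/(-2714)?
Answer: -74185505/24970157 ≈ -2.9710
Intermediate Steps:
g = 0
s(u, B) = -3 + u + B**2 (s(u, B) = 1*(u + (B**2 - 3)) = 1*(u + (-3 + B**2)) = 1*(-3 + u + B**2) = -3 + u + B**2)
s(g, A)/18401 + 8084/(-2714) = (-3 + 0 + (-12)**2)/18401 + 8084/(-2714) = (-3 + 0 + 144)*(1/18401) + 8084*(-1/2714) = 141*(1/18401) - 4042/1357 = 141/18401 - 4042/1357 = -74185505/24970157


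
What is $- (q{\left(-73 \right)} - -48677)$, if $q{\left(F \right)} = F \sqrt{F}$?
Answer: $-48677 + 73 i \sqrt{73} \approx -48677.0 + 623.71 i$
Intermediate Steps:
$q{\left(F \right)} = F^{\frac{3}{2}}$
$- (q{\left(-73 \right)} - -48677) = - (\left(-73\right)^{\frac{3}{2}} - -48677) = - (- 73 i \sqrt{73} + 48677) = - (48677 - 73 i \sqrt{73}) = -48677 + 73 i \sqrt{73}$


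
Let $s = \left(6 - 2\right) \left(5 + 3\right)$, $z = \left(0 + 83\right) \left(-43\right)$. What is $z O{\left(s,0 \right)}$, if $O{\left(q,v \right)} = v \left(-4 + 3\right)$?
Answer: $0$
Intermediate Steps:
$z = -3569$ ($z = 83 \left(-43\right) = -3569$)
$s = 32$ ($s = 4 \cdot 8 = 32$)
$O{\left(q,v \right)} = - v$ ($O{\left(q,v \right)} = v \left(-1\right) = - v$)
$z O{\left(s,0 \right)} = - 3569 \left(\left(-1\right) 0\right) = \left(-3569\right) 0 = 0$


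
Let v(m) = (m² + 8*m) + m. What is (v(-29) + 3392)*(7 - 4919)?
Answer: -19510464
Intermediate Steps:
v(m) = m² + 9*m
(v(-29) + 3392)*(7 - 4919) = (-29*(9 - 29) + 3392)*(7 - 4919) = (-29*(-20) + 3392)*(-4912) = (580 + 3392)*(-4912) = 3972*(-4912) = -19510464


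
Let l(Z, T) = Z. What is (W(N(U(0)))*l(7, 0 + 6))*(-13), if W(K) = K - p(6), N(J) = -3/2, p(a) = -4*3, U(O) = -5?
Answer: -1911/2 ≈ -955.50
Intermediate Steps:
p(a) = -12
N(J) = -3/2 (N(J) = -3*1/2 = -3/2)
W(K) = 12 + K (W(K) = K - 1*(-12) = K + 12 = 12 + K)
(W(N(U(0)))*l(7, 0 + 6))*(-13) = ((12 - 3/2)*7)*(-13) = ((21/2)*7)*(-13) = (147/2)*(-13) = -1911/2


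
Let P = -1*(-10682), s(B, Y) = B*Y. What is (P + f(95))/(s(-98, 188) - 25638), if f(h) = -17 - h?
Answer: -5285/22031 ≈ -0.23989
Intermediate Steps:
P = 10682
(P + f(95))/(s(-98, 188) - 25638) = (10682 + (-17 - 1*95))/(-98*188 - 25638) = (10682 + (-17 - 95))/(-18424 - 25638) = (10682 - 112)/(-44062) = 10570*(-1/44062) = -5285/22031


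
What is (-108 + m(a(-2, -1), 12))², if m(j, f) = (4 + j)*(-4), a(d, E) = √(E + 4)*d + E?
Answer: 14592 - 1920*√3 ≈ 11266.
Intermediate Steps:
a(d, E) = E + d*√(4 + E) (a(d, E) = √(4 + E)*d + E = d*√(4 + E) + E = E + d*√(4 + E))
m(j, f) = -16 - 4*j
(-108 + m(a(-2, -1), 12))² = (-108 + (-16 - 4*(-1 - 2*√(4 - 1))))² = (-108 + (-16 - 4*(-1 - 2*√3)))² = (-108 + (-16 + (4 + 8*√3)))² = (-108 + (-12 + 8*√3))² = (-120 + 8*√3)²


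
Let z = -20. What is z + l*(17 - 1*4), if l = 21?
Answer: 253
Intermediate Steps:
z + l*(17 - 1*4) = -20 + 21*(17 - 1*4) = -20 + 21*(17 - 4) = -20 + 21*13 = -20 + 273 = 253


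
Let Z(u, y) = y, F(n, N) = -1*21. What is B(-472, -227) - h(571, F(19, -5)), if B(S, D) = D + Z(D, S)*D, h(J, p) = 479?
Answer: 106438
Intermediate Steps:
F(n, N) = -21
B(S, D) = D + D*S (B(S, D) = D + S*D = D + D*S)
B(-472, -227) - h(571, F(19, -5)) = -227*(1 - 472) - 1*479 = -227*(-471) - 479 = 106917 - 479 = 106438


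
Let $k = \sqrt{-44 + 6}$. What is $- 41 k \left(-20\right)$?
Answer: $820 i \sqrt{38} \approx 5054.8 i$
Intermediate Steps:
$k = i \sqrt{38}$ ($k = \sqrt{-38} = i \sqrt{38} \approx 6.1644 i$)
$- 41 k \left(-20\right) = - 41 i \sqrt{38} \left(-20\right) = 820 i \sqrt{38}$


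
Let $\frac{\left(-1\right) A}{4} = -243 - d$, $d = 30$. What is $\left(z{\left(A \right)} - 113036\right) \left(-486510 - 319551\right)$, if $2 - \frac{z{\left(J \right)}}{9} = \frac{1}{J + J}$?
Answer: $\frac{66320367145527}{728} \approx 9.1099 \cdot 10^{10}$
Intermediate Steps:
$A = 1092$ ($A = - 4 \left(-243 - 30\right) = \left(-4\right) \left(-273\right) = 1092$)
$z{\left(J \right)} = 18 - \frac{9}{2 J}$ ($z{\left(J \right)} = 18 - \frac{9}{J + J} = 18 - \frac{9}{2 J}$)
$\left(z{\left(A \right)} - 113036\right) \left(-486510 - 319551\right) = \left(\left(18 - \frac{9}{2 \cdot 1092}\right) - 113036\right) \left(-486510 - 319551\right) = \left(\left(18 - \frac{3}{728}\right) - 113036\right) \left(-806061\right) = \left(\frac{13101}{728} - 113036\right) \left(-806061\right) = \left(- \frac{82277107}{728}\right) \left(-806061\right) = \frac{66320367145527}{728}$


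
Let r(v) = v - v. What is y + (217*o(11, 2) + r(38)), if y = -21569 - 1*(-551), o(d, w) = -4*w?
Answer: -22754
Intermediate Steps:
r(v) = 0
y = -21018 (y = -21569 + 551 = -21018)
y + (217*o(11, 2) + r(38)) = -21018 + (217*(-4*2) + 0) = -21018 + (217*(-8) + 0) = -21018 + (-1736 + 0) = -21018 - 1736 = -22754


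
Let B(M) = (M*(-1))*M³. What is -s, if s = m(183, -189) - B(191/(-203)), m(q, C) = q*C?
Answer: 58733678937386/1698181681 ≈ 34586.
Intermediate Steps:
B(M) = -M⁴ (B(M) = (-M)*M³ = -M⁴)
m(q, C) = C*q
s = -58733678937386/1698181681 (s = -189*183 - (-1)*(191/(-203))⁴ = -34587 - (-1)*(191*(-1/203))⁴ = -34587 - (-1)*(-191/203)⁴ = -34587 - (-1)*1330863361/1698181681 = -34587 - 1*(-1330863361/1698181681) = -34587 + 1330863361/1698181681 = -58733678937386/1698181681 ≈ -34586.)
-s = -1*(-58733678937386/1698181681) = 58733678937386/1698181681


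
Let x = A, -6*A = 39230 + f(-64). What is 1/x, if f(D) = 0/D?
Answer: -3/19615 ≈ -0.00015294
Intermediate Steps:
f(D) = 0
A = -19615/3 (A = -(39230 + 0)/6 = -⅙*39230 = -19615/3 ≈ -6538.3)
x = -19615/3 ≈ -6538.3
1/x = 1/(-19615/3) = -3/19615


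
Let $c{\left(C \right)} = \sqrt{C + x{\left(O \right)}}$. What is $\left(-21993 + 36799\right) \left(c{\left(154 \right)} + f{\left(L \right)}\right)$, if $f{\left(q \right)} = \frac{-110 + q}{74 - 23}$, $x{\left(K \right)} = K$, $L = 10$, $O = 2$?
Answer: $- \frac{1480600}{51} + 29612 \sqrt{39} \approx 1.559 \cdot 10^{5}$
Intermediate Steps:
$f{\left(q \right)} = - \frac{110}{51} + \frac{q}{51}$ ($f{\left(q \right)} = \frac{-110 + q}{51} = \left(-110 + q\right) \frac{1}{51} = - \frac{110}{51} + \frac{q}{51}$)
$c{\left(C \right)} = \sqrt{2 + C}$ ($c{\left(C \right)} = \sqrt{C + 2} = \sqrt{2 + C}$)
$\left(-21993 + 36799\right) \left(c{\left(154 \right)} + f{\left(L \right)}\right) = \left(-21993 + 36799\right) \left(\sqrt{2 + 154} + \left(- \frac{110}{51} + \frac{1}{51} \cdot 10\right)\right) = 14806 \left(\sqrt{156} + \left(- \frac{110}{51} + \frac{10}{51}\right)\right) = 14806 \left(2 \sqrt{39} - \frac{100}{51}\right) = 14806 \left(- \frac{100}{51} + 2 \sqrt{39}\right) = - \frac{1480600}{51} + 29612 \sqrt{39}$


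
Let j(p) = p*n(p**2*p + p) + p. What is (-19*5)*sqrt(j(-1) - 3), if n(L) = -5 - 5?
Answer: -95*sqrt(6) ≈ -232.70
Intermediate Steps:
n(L) = -10
j(p) = -9*p (j(p) = p*(-10) + p = -10*p + p = -9*p)
(-19*5)*sqrt(j(-1) - 3) = (-19*5)*sqrt(-9*(-1) - 3) = -95*sqrt(9 - 3) = -95*sqrt(6)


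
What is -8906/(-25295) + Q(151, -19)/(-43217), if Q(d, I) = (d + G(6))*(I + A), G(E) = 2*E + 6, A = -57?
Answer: 709779582/1093174015 ≈ 0.64928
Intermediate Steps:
G(E) = 6 + 2*E
Q(d, I) = (-57 + I)*(18 + d) (Q(d, I) = (d + (6 + 2*6))*(I - 57) = (d + (6 + 12))*(-57 + I) = (d + 18)*(-57 + I) = (18 + d)*(-57 + I) = (-57 + I)*(18 + d))
-8906/(-25295) + Q(151, -19)/(-43217) = -8906/(-25295) + (-1026 - 57*151 + 18*(-19) - 19*151)/(-43217) = -8906*(-1/25295) + (-1026 - 8607 - 342 - 2869)*(-1/43217) = 8906/25295 - 12844*(-1/43217) = 8906/25295 + 12844/43217 = 709779582/1093174015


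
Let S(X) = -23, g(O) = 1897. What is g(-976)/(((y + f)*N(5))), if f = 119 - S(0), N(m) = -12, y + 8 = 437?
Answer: -1897/6852 ≈ -0.27685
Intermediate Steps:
y = 429 (y = -8 + 437 = 429)
f = 142 (f = 119 - 1*(-23) = 119 + 23 = 142)
g(-976)/(((y + f)*N(5))) = 1897/(((429 + 142)*(-12))) = 1897/((571*(-12))) = 1897/(-6852) = 1897*(-1/6852) = -1897/6852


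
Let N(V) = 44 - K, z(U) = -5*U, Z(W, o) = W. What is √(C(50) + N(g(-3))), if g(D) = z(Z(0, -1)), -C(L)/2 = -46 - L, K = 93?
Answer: √143 ≈ 11.958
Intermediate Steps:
C(L) = 92 + 2*L (C(L) = -2*(-46 - L) = 92 + 2*L)
g(D) = 0 (g(D) = -5*0 = 0)
N(V) = -49 (N(V) = 44 - 1*93 = 44 - 93 = -49)
√(C(50) + N(g(-3))) = √((92 + 2*50) - 49) = √((92 + 100) - 49) = √(192 - 49) = √143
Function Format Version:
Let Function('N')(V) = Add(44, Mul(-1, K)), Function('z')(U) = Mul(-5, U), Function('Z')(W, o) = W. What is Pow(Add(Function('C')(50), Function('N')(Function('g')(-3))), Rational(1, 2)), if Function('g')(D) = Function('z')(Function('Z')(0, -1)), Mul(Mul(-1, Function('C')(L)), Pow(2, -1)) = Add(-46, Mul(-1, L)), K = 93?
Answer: Pow(143, Rational(1, 2)) ≈ 11.958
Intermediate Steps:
Function('C')(L) = Add(92, Mul(2, L)) (Function('C')(L) = Mul(-2, Add(-46, Mul(-1, L))) = Add(92, Mul(2, L)))
Function('g')(D) = 0 (Function('g')(D) = Mul(-5, 0) = 0)
Function('N')(V) = -49 (Function('N')(V) = Add(44, Mul(-1, 93)) = Add(44, -93) = -49)
Pow(Add(Function('C')(50), Function('N')(Function('g')(-3))), Rational(1, 2)) = Pow(Add(Add(92, Mul(2, 50)), -49), Rational(1, 2)) = Pow(Add(Add(92, 100), -49), Rational(1, 2)) = Pow(Add(192, -49), Rational(1, 2)) = Pow(143, Rational(1, 2))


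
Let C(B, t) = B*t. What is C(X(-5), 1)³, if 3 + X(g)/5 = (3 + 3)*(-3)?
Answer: -1157625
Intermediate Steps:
X(g) = -105 (X(g) = -15 + 5*((3 + 3)*(-3)) = -15 + 5*(6*(-3)) = -15 + 5*(-18) = -15 - 90 = -105)
C(X(-5), 1)³ = (-105*1)³ = (-105)³ = -1157625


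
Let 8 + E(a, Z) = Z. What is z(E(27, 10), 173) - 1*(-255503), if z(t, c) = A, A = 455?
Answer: 255958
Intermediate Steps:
E(a, Z) = -8 + Z
z(t, c) = 455
z(E(27, 10), 173) - 1*(-255503) = 455 - 1*(-255503) = 455 + 255503 = 255958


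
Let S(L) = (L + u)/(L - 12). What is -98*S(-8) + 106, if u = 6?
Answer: 481/5 ≈ 96.200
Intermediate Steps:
S(L) = (6 + L)/(-12 + L) (S(L) = (L + 6)/(L - 12) = (6 + L)/(-12 + L))
-98*S(-8) + 106 = -98*(6 - 8)/(-12 - 8) + 106 = -98*(-2)/(-20) + 106 = -(-49)*(-2)/10 + 106 = -98*⅒ + 106 = -49/5 + 106 = 481/5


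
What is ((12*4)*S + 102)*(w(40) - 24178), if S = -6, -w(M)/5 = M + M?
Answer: 4571508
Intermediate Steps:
w(M) = -10*M (w(M) = -5*(M + M) = -10*M)
((12*4)*S + 102)*(w(40) - 24178) = ((12*4)*(-6) + 102)*(-10*40 - 24178) = (48*(-6) + 102)*(-400 - 24178) = (-288 + 102)*(-24578) = -186*(-24578) = 4571508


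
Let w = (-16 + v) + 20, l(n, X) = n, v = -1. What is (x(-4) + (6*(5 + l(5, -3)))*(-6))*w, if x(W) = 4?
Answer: -1068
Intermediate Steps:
w = 3 (w = (-16 - 1) + 20 = -17 + 20 = 3)
(x(-4) + (6*(5 + l(5, -3)))*(-6))*w = (4 + (6*(5 + 5))*(-6))*3 = (4 + (6*10)*(-6))*3 = (4 + 60*(-6))*3 = (4 - 360)*3 = -356*3 = -1068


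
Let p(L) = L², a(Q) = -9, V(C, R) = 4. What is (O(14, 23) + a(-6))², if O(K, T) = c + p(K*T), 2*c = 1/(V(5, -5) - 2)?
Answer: 171976919401/16 ≈ 1.0749e+10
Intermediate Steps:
c = ¼ (c = 1/(2*(4 - 2)) = (½)/2 = (½)*(½) = ¼ ≈ 0.25000)
O(K, T) = ¼ + K²*T² (O(K, T) = ¼ + (K*T)² = ¼ + K²*T²)
(O(14, 23) + a(-6))² = ((¼ + 14²*23²) - 9)² = ((¼ + 196*529) - 9)² = ((¼ + 103684) - 9)² = (414737/4 - 9)² = (414701/4)² = 171976919401/16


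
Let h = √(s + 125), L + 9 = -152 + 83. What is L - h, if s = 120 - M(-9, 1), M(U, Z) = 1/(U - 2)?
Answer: -78 - 2*√7414/11 ≈ -93.655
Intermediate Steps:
M(U, Z) = 1/(-2 + U)
s = 1321/11 (s = 120 - 1/(-2 - 9) = 120 - 1/(-11) = 120 - 1*(-1/11) = 120 + 1/11 = 1321/11 ≈ 120.09)
L = -78 (L = -9 + (-152 + 83) = -9 - 69 = -78)
h = 2*√7414/11 (h = √(1321/11 + 125) = √(2696/11) = 2*√7414/11 ≈ 15.655)
L - h = -78 - 2*√7414/11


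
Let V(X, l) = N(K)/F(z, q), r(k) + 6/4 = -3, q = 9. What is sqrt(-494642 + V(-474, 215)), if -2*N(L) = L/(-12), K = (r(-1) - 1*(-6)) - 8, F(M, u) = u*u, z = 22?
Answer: I*sqrt(5769504327)/108 ≈ 703.31*I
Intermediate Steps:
r(k) = -9/2 (r(k) = -3/2 - 3 = -9/2)
F(M, u) = u**2
K = -13/2 (K = (-9/2 - 1*(-6)) - 8 = (-9/2 + 6) - 8 = 3/2 - 8 = -13/2 ≈ -6.5000)
N(L) = L/24 (N(L) = -L/(2*(-12)) = -L*(-1)/(2*12) = -(-1)*L/24 = L/24)
V(X, l) = -13/3888 (V(X, l) = ((1/24)*(-13/2))/(9**2) = -13/48/81 = -13/48*1/81 = -13/3888)
sqrt(-494642 + V(-474, 215)) = sqrt(-494642 - 13/3888) = sqrt(-1923168109/3888) = I*sqrt(5769504327)/108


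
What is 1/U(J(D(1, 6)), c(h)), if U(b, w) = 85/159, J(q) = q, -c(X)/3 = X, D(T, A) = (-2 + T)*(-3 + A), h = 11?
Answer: 159/85 ≈ 1.8706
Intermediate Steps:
D(T, A) = (-3 + A)*(-2 + T)
c(X) = -3*X
U(b, w) = 85/159 (U(b, w) = 85*(1/159) = 85/159)
1/U(J(D(1, 6)), c(h)) = 1/(85/159) = 159/85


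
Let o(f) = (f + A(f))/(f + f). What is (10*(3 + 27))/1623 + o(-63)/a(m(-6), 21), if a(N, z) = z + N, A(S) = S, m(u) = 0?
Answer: 2641/11361 ≈ 0.23246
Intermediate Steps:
a(N, z) = N + z
o(f) = 1 (o(f) = (f + f)/(f + f) = (2*f)/((2*f)) = (2*f)*(1/(2*f)) = 1)
(10*(3 + 27))/1623 + o(-63)/a(m(-6), 21) = (10*(3 + 27))/1623 + 1/(0 + 21) = (10*30)*(1/1623) + 1/21 = 300*(1/1623) + 1*(1/21) = 100/541 + 1/21 = 2641/11361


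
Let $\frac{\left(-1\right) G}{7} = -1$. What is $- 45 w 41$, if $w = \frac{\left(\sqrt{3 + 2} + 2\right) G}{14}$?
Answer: $-1845 - \frac{1845 \sqrt{5}}{2} \approx -3907.8$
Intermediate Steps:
$G = 7$ ($G = \left(-7\right) \left(-1\right) = 7$)
$w = 1 + \frac{\sqrt{5}}{2}$ ($w = \frac{\left(\sqrt{3 + 2} + 2\right) 7}{14} = \left(\sqrt{5} + 2\right) 7 \cdot \frac{1}{14} = \left(2 + \sqrt{5}\right) 7 \cdot \frac{1}{14} = \left(14 + 7 \sqrt{5}\right) \frac{1}{14} = 1 + \frac{\sqrt{5}}{2} \approx 2.118$)
$- 45 w 41 = - 45 \left(1 + \frac{\sqrt{5}}{2}\right) 41 = \left(-45 - \frac{45 \sqrt{5}}{2}\right) 41 = -1845 - \frac{1845 \sqrt{5}}{2}$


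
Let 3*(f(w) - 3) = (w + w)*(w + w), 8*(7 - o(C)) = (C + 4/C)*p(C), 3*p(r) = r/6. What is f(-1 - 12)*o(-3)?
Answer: 681575/432 ≈ 1577.7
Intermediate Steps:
p(r) = r/18 (p(r) = (r/6)/3 = r/18)
o(C) = 7 - C*(C + 4/C)/144 (o(C) = 7 - (C + 4/C)*C/18/8 = 7 - C*(C + 4/C)/144)
f(w) = 3 + 4*w²/3 (f(w) = 3 + ((w + w)*(w + w))/3 = 3 + ((2*w)*(2*w))/3 = 3 + (4*w²)/3 = 3 + 4*w²/3)
f(-1 - 12)*o(-3) = (3 + 4*(-1 - 12)²/3)*(251/36 - 1/144*(-3)²) = (3 + (4/3)*(-13)²)*(251/36 - 1/144*9) = (3 + (4/3)*169)*(251/36 - 1/16) = (3 + 676/3)*(995/144) = (685/3)*(995/144) = 681575/432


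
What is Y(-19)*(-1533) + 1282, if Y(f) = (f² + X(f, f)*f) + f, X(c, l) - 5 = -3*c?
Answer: 1282870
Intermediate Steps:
X(c, l) = 5 - 3*c
Y(f) = f + f² + f*(5 - 3*f) (Y(f) = (f² + (5 - 3*f)*f) + f = (f² + f*(5 - 3*f)) + f = f + f² + f*(5 - 3*f))
Y(-19)*(-1533) + 1282 = (2*(-19)*(3 - 1*(-19)))*(-1533) + 1282 = (2*(-19)*(3 + 19))*(-1533) + 1282 = (2*(-19)*22)*(-1533) + 1282 = -836*(-1533) + 1282 = 1281588 + 1282 = 1282870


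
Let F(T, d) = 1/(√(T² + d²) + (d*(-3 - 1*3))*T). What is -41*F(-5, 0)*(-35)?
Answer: 287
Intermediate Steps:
F(T, d) = 1/(√(T² + d²) - 6*T*d) (F(T, d) = 1/(√(T² + d²) + (d*(-3 - 3))*T) = 1/(√(T² + d²) + (d*(-6))*T) = 1/(√(T² + d²) + (-6*d)*T) = 1/(√(T² + d²) - 6*T*d))
-41*F(-5, 0)*(-35) = -(-41)/(-√((-5)² + 0²) + 6*(-5)*0)*(-35) = -(-41)/(-√(25 + 0) + 0)*(-35) = -(-41)/(-√25 + 0)*(-35) = -(-41)/(-1*5 + 0)*(-35) = -(-41)/(-5 + 0)*(-35) = -(-41)/(-5)*(-35) = -(-41)*(-1)/5*(-35) = -41*⅕*(-35) = -41/5*(-35) = 287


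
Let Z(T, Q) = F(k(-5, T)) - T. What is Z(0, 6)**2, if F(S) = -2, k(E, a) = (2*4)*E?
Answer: 4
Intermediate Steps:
k(E, a) = 8*E
Z(T, Q) = -2 - T
Z(0, 6)**2 = (-2 - 1*0)**2 = (-2 + 0)**2 = (-2)**2 = 4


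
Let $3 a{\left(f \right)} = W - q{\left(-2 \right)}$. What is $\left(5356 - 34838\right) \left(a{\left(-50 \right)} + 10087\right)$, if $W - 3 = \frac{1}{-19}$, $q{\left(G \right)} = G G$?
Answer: $- \frac{16950351598}{57} \approx -2.9737 \cdot 10^{8}$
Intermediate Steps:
$q{\left(G \right)} = G^{2}$
$W = \frac{56}{19}$ ($W = 3 + \frac{1}{-19} = 3 - \frac{1}{19} = \frac{56}{19} \approx 2.9474$)
$a{\left(f \right)} = - \frac{20}{57}$ ($a{\left(f \right)} = \frac{\frac{56}{19} - \left(-2\right)^{2}}{3} = \frac{\frac{56}{19} - 4}{3} = \frac{1}{3} \left(- \frac{20}{19}\right) = - \frac{20}{57}$)
$\left(5356 - 34838\right) \left(a{\left(-50 \right)} + 10087\right) = \left(5356 - 34838\right) \left(- \frac{20}{57} + 10087\right) = \left(-29482\right) \frac{574939}{57} = - \frac{16950351598}{57}$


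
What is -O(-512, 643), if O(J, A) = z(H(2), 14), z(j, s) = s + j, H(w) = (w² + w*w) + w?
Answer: -24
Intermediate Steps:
H(w) = w + 2*w² (H(w) = (w² + w²) + w = 2*w² + w = w + 2*w²)
z(j, s) = j + s
O(J, A) = 24 (O(J, A) = 2*(1 + 2*2) + 14 = 2*(1 + 4) + 14 = 2*5 + 14 = 10 + 14 = 24)
-O(-512, 643) = -1*24 = -24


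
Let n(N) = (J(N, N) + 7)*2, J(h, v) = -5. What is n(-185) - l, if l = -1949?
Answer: 1953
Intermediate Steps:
n(N) = 4 (n(N) = (-5 + 7)*2 = 2*2 = 4)
n(-185) - l = 4 - 1*(-1949) = 4 + 1949 = 1953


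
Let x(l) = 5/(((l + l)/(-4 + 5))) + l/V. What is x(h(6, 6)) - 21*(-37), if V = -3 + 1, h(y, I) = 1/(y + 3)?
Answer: 7195/9 ≈ 799.44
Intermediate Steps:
h(y, I) = 1/(3 + y)
V = -2
x(l) = -l/2 + 5/(2*l) (x(l) = 5/(((l + l)/(-4 + 5))) + l/(-2) = 5/(((2*l)/1)) + l*(-½) = 5/(((2*l)*1)) - l/2 = 5/((2*l)) - l/2 = 5*(1/(2*l)) - l/2 = 5/(2*l) - l/2 = -l/2 + 5/(2*l))
x(h(6, 6)) - 21*(-37) = (5 - (1/(3 + 6))²)/(2*(1/(3 + 6))) - 21*(-37) = (5 - (1/9)²)/(2*(1/9)) + 777 = (5 - (⅑)²)/(2*(⅑)) + 777 = (½)*9*(5 - 1*1/81) + 777 = (½)*9*(5 - 1/81) + 777 = (½)*9*(404/81) + 777 = 202/9 + 777 = 7195/9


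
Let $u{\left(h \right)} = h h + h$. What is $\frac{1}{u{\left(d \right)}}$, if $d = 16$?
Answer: $\frac{1}{272} \approx 0.0036765$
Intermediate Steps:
$u{\left(h \right)} = h + h^{2}$ ($u{\left(h \right)} = h^{2} + h = h + h^{2}$)
$\frac{1}{u{\left(d \right)}} = \frac{1}{16 \left(1 + 16\right)} = \frac{1}{16 \cdot 17} = \frac{1}{272}$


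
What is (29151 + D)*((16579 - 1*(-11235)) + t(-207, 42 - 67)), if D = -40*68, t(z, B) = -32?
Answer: 734306042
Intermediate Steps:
D = -2720
(29151 + D)*((16579 - 1*(-11235)) + t(-207, 42 - 67)) = (29151 - 2720)*((16579 - 1*(-11235)) - 32) = 26431*((16579 + 11235) - 32) = 26431*(27814 - 32) = 26431*27782 = 734306042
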